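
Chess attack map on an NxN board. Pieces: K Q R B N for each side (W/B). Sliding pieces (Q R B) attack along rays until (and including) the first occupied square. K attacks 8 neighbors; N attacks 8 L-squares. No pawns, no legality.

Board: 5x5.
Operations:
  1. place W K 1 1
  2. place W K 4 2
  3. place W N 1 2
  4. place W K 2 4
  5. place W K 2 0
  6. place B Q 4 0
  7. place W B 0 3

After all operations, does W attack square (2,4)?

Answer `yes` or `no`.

Op 1: place WK@(1,1)
Op 2: place WK@(4,2)
Op 3: place WN@(1,2)
Op 4: place WK@(2,4)
Op 5: place WK@(2,0)
Op 6: place BQ@(4,0)
Op 7: place WB@(0,3)
Per-piece attacks for W:
  WB@(0,3): attacks (1,4) (1,2) [ray(1,-1) blocked at (1,2)]
  WK@(1,1): attacks (1,2) (1,0) (2,1) (0,1) (2,2) (2,0) (0,2) (0,0)
  WN@(1,2): attacks (2,4) (3,3) (0,4) (2,0) (3,1) (0,0)
  WK@(2,0): attacks (2,1) (3,0) (1,0) (3,1) (1,1)
  WK@(2,4): attacks (2,3) (3,4) (1,4) (3,3) (1,3)
  WK@(4,2): attacks (4,3) (4,1) (3,2) (3,3) (3,1)
W attacks (2,4): yes

Answer: yes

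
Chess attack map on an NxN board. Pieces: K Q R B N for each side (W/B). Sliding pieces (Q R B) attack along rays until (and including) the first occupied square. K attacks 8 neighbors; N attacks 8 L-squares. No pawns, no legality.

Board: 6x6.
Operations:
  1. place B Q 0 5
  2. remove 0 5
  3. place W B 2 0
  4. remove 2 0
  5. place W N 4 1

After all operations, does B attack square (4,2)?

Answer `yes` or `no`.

Answer: no

Derivation:
Op 1: place BQ@(0,5)
Op 2: remove (0,5)
Op 3: place WB@(2,0)
Op 4: remove (2,0)
Op 5: place WN@(4,1)
Per-piece attacks for B:
B attacks (4,2): no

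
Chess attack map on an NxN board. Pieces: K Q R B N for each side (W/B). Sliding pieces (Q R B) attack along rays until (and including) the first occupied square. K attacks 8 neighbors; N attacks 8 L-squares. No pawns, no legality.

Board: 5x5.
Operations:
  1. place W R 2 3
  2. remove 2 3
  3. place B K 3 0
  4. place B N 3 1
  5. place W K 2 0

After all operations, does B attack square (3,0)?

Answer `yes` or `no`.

Op 1: place WR@(2,3)
Op 2: remove (2,3)
Op 3: place BK@(3,0)
Op 4: place BN@(3,1)
Op 5: place WK@(2,0)
Per-piece attacks for B:
  BK@(3,0): attacks (3,1) (4,0) (2,0) (4,1) (2,1)
  BN@(3,1): attacks (4,3) (2,3) (1,2) (1,0)
B attacks (3,0): no

Answer: no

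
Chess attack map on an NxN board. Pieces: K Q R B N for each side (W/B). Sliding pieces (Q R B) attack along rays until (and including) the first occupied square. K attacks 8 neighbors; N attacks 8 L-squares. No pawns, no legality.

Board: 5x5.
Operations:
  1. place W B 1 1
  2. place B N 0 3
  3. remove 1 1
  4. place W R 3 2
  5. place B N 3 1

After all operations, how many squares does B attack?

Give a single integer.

Answer: 7

Derivation:
Op 1: place WB@(1,1)
Op 2: place BN@(0,3)
Op 3: remove (1,1)
Op 4: place WR@(3,2)
Op 5: place BN@(3,1)
Per-piece attacks for B:
  BN@(0,3): attacks (2,4) (1,1) (2,2)
  BN@(3,1): attacks (4,3) (2,3) (1,2) (1,0)
Union (7 distinct): (1,0) (1,1) (1,2) (2,2) (2,3) (2,4) (4,3)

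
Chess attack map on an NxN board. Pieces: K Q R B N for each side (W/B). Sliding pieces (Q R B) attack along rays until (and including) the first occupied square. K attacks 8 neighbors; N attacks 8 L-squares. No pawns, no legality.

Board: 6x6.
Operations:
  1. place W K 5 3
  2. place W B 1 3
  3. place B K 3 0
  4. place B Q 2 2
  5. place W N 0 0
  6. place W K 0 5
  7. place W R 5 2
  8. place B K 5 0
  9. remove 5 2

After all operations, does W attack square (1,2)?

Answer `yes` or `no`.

Answer: yes

Derivation:
Op 1: place WK@(5,3)
Op 2: place WB@(1,3)
Op 3: place BK@(3,0)
Op 4: place BQ@(2,2)
Op 5: place WN@(0,0)
Op 6: place WK@(0,5)
Op 7: place WR@(5,2)
Op 8: place BK@(5,0)
Op 9: remove (5,2)
Per-piece attacks for W:
  WN@(0,0): attacks (1,2) (2,1)
  WK@(0,5): attacks (0,4) (1,5) (1,4)
  WB@(1,3): attacks (2,4) (3,5) (2,2) (0,4) (0,2) [ray(1,-1) blocked at (2,2)]
  WK@(5,3): attacks (5,4) (5,2) (4,3) (4,4) (4,2)
W attacks (1,2): yes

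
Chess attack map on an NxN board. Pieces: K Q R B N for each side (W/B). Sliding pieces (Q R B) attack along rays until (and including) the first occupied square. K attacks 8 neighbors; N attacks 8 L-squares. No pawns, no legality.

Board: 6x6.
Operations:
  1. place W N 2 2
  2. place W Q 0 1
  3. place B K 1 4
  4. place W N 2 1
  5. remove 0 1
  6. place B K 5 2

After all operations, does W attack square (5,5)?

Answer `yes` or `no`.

Op 1: place WN@(2,2)
Op 2: place WQ@(0,1)
Op 3: place BK@(1,4)
Op 4: place WN@(2,1)
Op 5: remove (0,1)
Op 6: place BK@(5,2)
Per-piece attacks for W:
  WN@(2,1): attacks (3,3) (4,2) (1,3) (0,2) (4,0) (0,0)
  WN@(2,2): attacks (3,4) (4,3) (1,4) (0,3) (3,0) (4,1) (1,0) (0,1)
W attacks (5,5): no

Answer: no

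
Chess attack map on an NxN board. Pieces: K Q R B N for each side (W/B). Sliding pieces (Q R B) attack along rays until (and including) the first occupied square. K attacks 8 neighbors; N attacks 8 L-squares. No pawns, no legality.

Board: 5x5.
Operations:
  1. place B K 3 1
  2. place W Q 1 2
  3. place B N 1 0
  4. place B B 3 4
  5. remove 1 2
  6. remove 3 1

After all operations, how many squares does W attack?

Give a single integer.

Op 1: place BK@(3,1)
Op 2: place WQ@(1,2)
Op 3: place BN@(1,0)
Op 4: place BB@(3,4)
Op 5: remove (1,2)
Op 6: remove (3,1)
Per-piece attacks for W:
Union (0 distinct): (none)

Answer: 0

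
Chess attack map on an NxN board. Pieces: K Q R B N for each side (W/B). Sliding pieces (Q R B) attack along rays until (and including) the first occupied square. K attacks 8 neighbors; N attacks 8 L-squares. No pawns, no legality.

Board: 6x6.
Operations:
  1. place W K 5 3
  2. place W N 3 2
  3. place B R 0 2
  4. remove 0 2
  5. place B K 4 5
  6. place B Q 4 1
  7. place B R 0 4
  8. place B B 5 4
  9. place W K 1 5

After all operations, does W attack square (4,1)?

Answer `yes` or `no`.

Op 1: place WK@(5,3)
Op 2: place WN@(3,2)
Op 3: place BR@(0,2)
Op 4: remove (0,2)
Op 5: place BK@(4,5)
Op 6: place BQ@(4,1)
Op 7: place BR@(0,4)
Op 8: place BB@(5,4)
Op 9: place WK@(1,5)
Per-piece attacks for W:
  WK@(1,5): attacks (1,4) (2,5) (0,5) (2,4) (0,4)
  WN@(3,2): attacks (4,4) (5,3) (2,4) (1,3) (4,0) (5,1) (2,0) (1,1)
  WK@(5,3): attacks (5,4) (5,2) (4,3) (4,4) (4,2)
W attacks (4,1): no

Answer: no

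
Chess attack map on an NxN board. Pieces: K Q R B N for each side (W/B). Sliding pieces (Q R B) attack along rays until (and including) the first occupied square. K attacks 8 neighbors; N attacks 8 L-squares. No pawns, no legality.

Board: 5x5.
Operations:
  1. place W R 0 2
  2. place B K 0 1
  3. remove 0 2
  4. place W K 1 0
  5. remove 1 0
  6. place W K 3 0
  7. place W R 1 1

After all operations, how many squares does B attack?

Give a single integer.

Answer: 5

Derivation:
Op 1: place WR@(0,2)
Op 2: place BK@(0,1)
Op 3: remove (0,2)
Op 4: place WK@(1,0)
Op 5: remove (1,0)
Op 6: place WK@(3,0)
Op 7: place WR@(1,1)
Per-piece attacks for B:
  BK@(0,1): attacks (0,2) (0,0) (1,1) (1,2) (1,0)
Union (5 distinct): (0,0) (0,2) (1,0) (1,1) (1,2)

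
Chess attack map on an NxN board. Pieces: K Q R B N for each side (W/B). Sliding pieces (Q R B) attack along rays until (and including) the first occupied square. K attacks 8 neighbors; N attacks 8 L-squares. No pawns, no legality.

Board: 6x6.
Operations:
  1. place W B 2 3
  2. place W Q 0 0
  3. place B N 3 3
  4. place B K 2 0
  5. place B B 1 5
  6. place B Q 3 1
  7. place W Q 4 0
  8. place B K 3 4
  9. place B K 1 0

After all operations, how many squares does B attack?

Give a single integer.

Op 1: place WB@(2,3)
Op 2: place WQ@(0,0)
Op 3: place BN@(3,3)
Op 4: place BK@(2,0)
Op 5: place BB@(1,5)
Op 6: place BQ@(3,1)
Op 7: place WQ@(4,0)
Op 8: place BK@(3,4)
Op 9: place BK@(1,0)
Per-piece attacks for B:
  BK@(1,0): attacks (1,1) (2,0) (0,0) (2,1) (0,1)
  BB@(1,5): attacks (2,4) (3,3) (0,4) [ray(1,-1) blocked at (3,3)]
  BK@(2,0): attacks (2,1) (3,0) (1,0) (3,1) (1,1)
  BQ@(3,1): attacks (3,2) (3,3) (3,0) (4,1) (5,1) (2,1) (1,1) (0,1) (4,2) (5,3) (4,0) (2,2) (1,3) (0,4) (2,0) [ray(0,1) blocked at (3,3); ray(1,-1) blocked at (4,0); ray(-1,-1) blocked at (2,0)]
  BN@(3,3): attacks (4,5) (5,4) (2,5) (1,4) (4,1) (5,2) (2,1) (1,2)
  BK@(3,4): attacks (3,5) (3,3) (4,4) (2,4) (4,5) (4,3) (2,5) (2,3)
Union (29 distinct): (0,0) (0,1) (0,4) (1,0) (1,1) (1,2) (1,3) (1,4) (2,0) (2,1) (2,2) (2,3) (2,4) (2,5) (3,0) (3,1) (3,2) (3,3) (3,5) (4,0) (4,1) (4,2) (4,3) (4,4) (4,5) (5,1) (5,2) (5,3) (5,4)

Answer: 29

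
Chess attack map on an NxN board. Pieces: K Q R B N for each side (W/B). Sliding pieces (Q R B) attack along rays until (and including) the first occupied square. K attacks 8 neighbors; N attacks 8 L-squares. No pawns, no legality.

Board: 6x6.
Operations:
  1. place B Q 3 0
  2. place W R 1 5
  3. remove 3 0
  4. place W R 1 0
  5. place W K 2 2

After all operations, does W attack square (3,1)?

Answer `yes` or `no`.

Answer: yes

Derivation:
Op 1: place BQ@(3,0)
Op 2: place WR@(1,5)
Op 3: remove (3,0)
Op 4: place WR@(1,0)
Op 5: place WK@(2,2)
Per-piece attacks for W:
  WR@(1,0): attacks (1,1) (1,2) (1,3) (1,4) (1,5) (2,0) (3,0) (4,0) (5,0) (0,0) [ray(0,1) blocked at (1,5)]
  WR@(1,5): attacks (1,4) (1,3) (1,2) (1,1) (1,0) (2,5) (3,5) (4,5) (5,5) (0,5) [ray(0,-1) blocked at (1,0)]
  WK@(2,2): attacks (2,3) (2,1) (3,2) (1,2) (3,3) (3,1) (1,3) (1,1)
W attacks (3,1): yes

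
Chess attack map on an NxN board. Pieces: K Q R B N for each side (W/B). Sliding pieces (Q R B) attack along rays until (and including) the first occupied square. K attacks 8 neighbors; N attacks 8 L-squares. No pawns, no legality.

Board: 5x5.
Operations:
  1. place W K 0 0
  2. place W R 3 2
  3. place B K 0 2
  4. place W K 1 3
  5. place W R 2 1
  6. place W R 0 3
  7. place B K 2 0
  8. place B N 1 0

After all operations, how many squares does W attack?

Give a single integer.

Op 1: place WK@(0,0)
Op 2: place WR@(3,2)
Op 3: place BK@(0,2)
Op 4: place WK@(1,3)
Op 5: place WR@(2,1)
Op 6: place WR@(0,3)
Op 7: place BK@(2,0)
Op 8: place BN@(1,0)
Per-piece attacks for W:
  WK@(0,0): attacks (0,1) (1,0) (1,1)
  WR@(0,3): attacks (0,4) (0,2) (1,3) [ray(0,-1) blocked at (0,2); ray(1,0) blocked at (1,3)]
  WK@(1,3): attacks (1,4) (1,2) (2,3) (0,3) (2,4) (2,2) (0,4) (0,2)
  WR@(2,1): attacks (2,2) (2,3) (2,4) (2,0) (3,1) (4,1) (1,1) (0,1) [ray(0,-1) blocked at (2,0)]
  WR@(3,2): attacks (3,3) (3,4) (3,1) (3,0) (4,2) (2,2) (1,2) (0,2) [ray(-1,0) blocked at (0,2)]
Union (19 distinct): (0,1) (0,2) (0,3) (0,4) (1,0) (1,1) (1,2) (1,3) (1,4) (2,0) (2,2) (2,3) (2,4) (3,0) (3,1) (3,3) (3,4) (4,1) (4,2)

Answer: 19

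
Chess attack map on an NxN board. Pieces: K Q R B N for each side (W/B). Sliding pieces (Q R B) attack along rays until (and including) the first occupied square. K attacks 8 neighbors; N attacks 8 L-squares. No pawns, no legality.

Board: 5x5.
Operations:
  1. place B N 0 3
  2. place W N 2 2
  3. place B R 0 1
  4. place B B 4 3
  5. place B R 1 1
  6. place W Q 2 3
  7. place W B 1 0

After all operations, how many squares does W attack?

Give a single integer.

Op 1: place BN@(0,3)
Op 2: place WN@(2,2)
Op 3: place BR@(0,1)
Op 4: place BB@(4,3)
Op 5: place BR@(1,1)
Op 6: place WQ@(2,3)
Op 7: place WB@(1,0)
Per-piece attacks for W:
  WB@(1,0): attacks (2,1) (3,2) (4,3) (0,1) [ray(1,1) blocked at (4,3); ray(-1,1) blocked at (0,1)]
  WN@(2,2): attacks (3,4) (4,3) (1,4) (0,3) (3,0) (4,1) (1,0) (0,1)
  WQ@(2,3): attacks (2,4) (2,2) (3,3) (4,3) (1,3) (0,3) (3,4) (3,2) (4,1) (1,4) (1,2) (0,1) [ray(0,-1) blocked at (2,2); ray(1,0) blocked at (4,3); ray(-1,0) blocked at (0,3); ray(-1,-1) blocked at (0,1)]
Union (15 distinct): (0,1) (0,3) (1,0) (1,2) (1,3) (1,4) (2,1) (2,2) (2,4) (3,0) (3,2) (3,3) (3,4) (4,1) (4,3)

Answer: 15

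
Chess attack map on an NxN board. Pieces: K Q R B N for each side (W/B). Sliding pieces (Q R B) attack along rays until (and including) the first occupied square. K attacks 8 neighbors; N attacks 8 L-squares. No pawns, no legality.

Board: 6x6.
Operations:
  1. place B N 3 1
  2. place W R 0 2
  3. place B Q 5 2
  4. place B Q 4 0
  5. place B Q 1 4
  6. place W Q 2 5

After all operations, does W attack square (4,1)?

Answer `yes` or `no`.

Answer: no

Derivation:
Op 1: place BN@(3,1)
Op 2: place WR@(0,2)
Op 3: place BQ@(5,2)
Op 4: place BQ@(4,0)
Op 5: place BQ@(1,4)
Op 6: place WQ@(2,5)
Per-piece attacks for W:
  WR@(0,2): attacks (0,3) (0,4) (0,5) (0,1) (0,0) (1,2) (2,2) (3,2) (4,2) (5,2) [ray(1,0) blocked at (5,2)]
  WQ@(2,5): attacks (2,4) (2,3) (2,2) (2,1) (2,0) (3,5) (4,5) (5,5) (1,5) (0,5) (3,4) (4,3) (5,2) (1,4) [ray(1,-1) blocked at (5,2); ray(-1,-1) blocked at (1,4)]
W attacks (4,1): no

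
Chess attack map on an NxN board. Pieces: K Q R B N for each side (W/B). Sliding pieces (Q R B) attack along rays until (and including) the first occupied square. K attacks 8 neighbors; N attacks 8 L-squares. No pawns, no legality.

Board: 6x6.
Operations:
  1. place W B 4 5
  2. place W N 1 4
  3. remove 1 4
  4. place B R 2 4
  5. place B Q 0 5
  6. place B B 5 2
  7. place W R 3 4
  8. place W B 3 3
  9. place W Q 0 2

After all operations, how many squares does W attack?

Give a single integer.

Answer: 21

Derivation:
Op 1: place WB@(4,5)
Op 2: place WN@(1,4)
Op 3: remove (1,4)
Op 4: place BR@(2,4)
Op 5: place BQ@(0,5)
Op 6: place BB@(5,2)
Op 7: place WR@(3,4)
Op 8: place WB@(3,3)
Op 9: place WQ@(0,2)
Per-piece attacks for W:
  WQ@(0,2): attacks (0,3) (0,4) (0,5) (0,1) (0,0) (1,2) (2,2) (3,2) (4,2) (5,2) (1,3) (2,4) (1,1) (2,0) [ray(0,1) blocked at (0,5); ray(1,0) blocked at (5,2); ray(1,1) blocked at (2,4)]
  WB@(3,3): attacks (4,4) (5,5) (4,2) (5,1) (2,4) (2,2) (1,1) (0,0) [ray(-1,1) blocked at (2,4)]
  WR@(3,4): attacks (3,5) (3,3) (4,4) (5,4) (2,4) [ray(0,-1) blocked at (3,3); ray(-1,0) blocked at (2,4)]
  WB@(4,5): attacks (5,4) (3,4) [ray(-1,-1) blocked at (3,4)]
Union (21 distinct): (0,0) (0,1) (0,3) (0,4) (0,5) (1,1) (1,2) (1,3) (2,0) (2,2) (2,4) (3,2) (3,3) (3,4) (3,5) (4,2) (4,4) (5,1) (5,2) (5,4) (5,5)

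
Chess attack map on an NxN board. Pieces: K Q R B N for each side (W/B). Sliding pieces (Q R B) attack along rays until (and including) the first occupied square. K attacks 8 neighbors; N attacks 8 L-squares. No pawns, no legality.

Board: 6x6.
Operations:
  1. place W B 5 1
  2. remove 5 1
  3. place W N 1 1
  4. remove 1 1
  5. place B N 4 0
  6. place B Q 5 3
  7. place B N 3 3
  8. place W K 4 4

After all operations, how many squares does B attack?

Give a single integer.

Op 1: place WB@(5,1)
Op 2: remove (5,1)
Op 3: place WN@(1,1)
Op 4: remove (1,1)
Op 5: place BN@(4,0)
Op 6: place BQ@(5,3)
Op 7: place BN@(3,3)
Op 8: place WK@(4,4)
Per-piece attacks for B:
  BN@(3,3): attacks (4,5) (5,4) (2,5) (1,4) (4,1) (5,2) (2,1) (1,2)
  BN@(4,0): attacks (5,2) (3,2) (2,1)
  BQ@(5,3): attacks (5,4) (5,5) (5,2) (5,1) (5,0) (4,3) (3,3) (4,4) (4,2) (3,1) (2,0) [ray(-1,0) blocked at (3,3); ray(-1,1) blocked at (4,4)]
Union (18 distinct): (1,2) (1,4) (2,0) (2,1) (2,5) (3,1) (3,2) (3,3) (4,1) (4,2) (4,3) (4,4) (4,5) (5,0) (5,1) (5,2) (5,4) (5,5)

Answer: 18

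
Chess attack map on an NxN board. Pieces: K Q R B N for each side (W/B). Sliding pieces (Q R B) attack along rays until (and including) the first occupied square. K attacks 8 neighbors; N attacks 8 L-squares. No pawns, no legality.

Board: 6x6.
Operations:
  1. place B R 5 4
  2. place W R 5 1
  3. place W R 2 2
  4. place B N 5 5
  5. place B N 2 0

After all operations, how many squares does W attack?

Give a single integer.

Op 1: place BR@(5,4)
Op 2: place WR@(5,1)
Op 3: place WR@(2,2)
Op 4: place BN@(5,5)
Op 5: place BN@(2,0)
Per-piece attacks for W:
  WR@(2,2): attacks (2,3) (2,4) (2,5) (2,1) (2,0) (3,2) (4,2) (5,2) (1,2) (0,2) [ray(0,-1) blocked at (2,0)]
  WR@(5,1): attacks (5,2) (5,3) (5,4) (5,0) (4,1) (3,1) (2,1) (1,1) (0,1) [ray(0,1) blocked at (5,4)]
Union (17 distinct): (0,1) (0,2) (1,1) (1,2) (2,0) (2,1) (2,3) (2,4) (2,5) (3,1) (3,2) (4,1) (4,2) (5,0) (5,2) (5,3) (5,4)

Answer: 17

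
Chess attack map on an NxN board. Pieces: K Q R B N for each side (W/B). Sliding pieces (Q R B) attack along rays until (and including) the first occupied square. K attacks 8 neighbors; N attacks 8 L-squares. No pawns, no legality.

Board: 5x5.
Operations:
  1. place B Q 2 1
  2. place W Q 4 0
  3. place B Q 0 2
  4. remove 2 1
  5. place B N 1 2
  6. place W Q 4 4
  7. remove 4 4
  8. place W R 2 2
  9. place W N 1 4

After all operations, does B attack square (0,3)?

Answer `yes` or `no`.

Answer: yes

Derivation:
Op 1: place BQ@(2,1)
Op 2: place WQ@(4,0)
Op 3: place BQ@(0,2)
Op 4: remove (2,1)
Op 5: place BN@(1,2)
Op 6: place WQ@(4,4)
Op 7: remove (4,4)
Op 8: place WR@(2,2)
Op 9: place WN@(1,4)
Per-piece attacks for B:
  BQ@(0,2): attacks (0,3) (0,4) (0,1) (0,0) (1,2) (1,3) (2,4) (1,1) (2,0) [ray(1,0) blocked at (1,2)]
  BN@(1,2): attacks (2,4) (3,3) (0,4) (2,0) (3,1) (0,0)
B attacks (0,3): yes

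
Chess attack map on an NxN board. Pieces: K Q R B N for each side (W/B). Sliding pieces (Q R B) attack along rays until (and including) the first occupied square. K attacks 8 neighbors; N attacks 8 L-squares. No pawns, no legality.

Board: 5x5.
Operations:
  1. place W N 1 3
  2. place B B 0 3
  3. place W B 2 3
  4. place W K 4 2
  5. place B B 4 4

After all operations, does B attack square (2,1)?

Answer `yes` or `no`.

Answer: yes

Derivation:
Op 1: place WN@(1,3)
Op 2: place BB@(0,3)
Op 3: place WB@(2,3)
Op 4: place WK@(4,2)
Op 5: place BB@(4,4)
Per-piece attacks for B:
  BB@(0,3): attacks (1,4) (1,2) (2,1) (3,0)
  BB@(4,4): attacks (3,3) (2,2) (1,1) (0,0)
B attacks (2,1): yes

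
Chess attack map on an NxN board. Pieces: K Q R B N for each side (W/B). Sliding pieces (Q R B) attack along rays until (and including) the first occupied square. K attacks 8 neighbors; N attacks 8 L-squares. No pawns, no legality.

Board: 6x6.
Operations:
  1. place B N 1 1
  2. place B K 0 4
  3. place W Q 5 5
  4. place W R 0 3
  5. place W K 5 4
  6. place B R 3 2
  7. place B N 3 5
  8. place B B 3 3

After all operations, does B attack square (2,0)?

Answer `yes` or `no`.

Answer: no

Derivation:
Op 1: place BN@(1,1)
Op 2: place BK@(0,4)
Op 3: place WQ@(5,5)
Op 4: place WR@(0,3)
Op 5: place WK@(5,4)
Op 6: place BR@(3,2)
Op 7: place BN@(3,5)
Op 8: place BB@(3,3)
Per-piece attacks for B:
  BK@(0,4): attacks (0,5) (0,3) (1,4) (1,5) (1,3)
  BN@(1,1): attacks (2,3) (3,2) (0,3) (3,0)
  BR@(3,2): attacks (3,3) (3,1) (3,0) (4,2) (5,2) (2,2) (1,2) (0,2) [ray(0,1) blocked at (3,3)]
  BB@(3,3): attacks (4,4) (5,5) (4,2) (5,1) (2,4) (1,5) (2,2) (1,1) [ray(1,1) blocked at (5,5); ray(-1,-1) blocked at (1,1)]
  BN@(3,5): attacks (4,3) (5,4) (2,3) (1,4)
B attacks (2,0): no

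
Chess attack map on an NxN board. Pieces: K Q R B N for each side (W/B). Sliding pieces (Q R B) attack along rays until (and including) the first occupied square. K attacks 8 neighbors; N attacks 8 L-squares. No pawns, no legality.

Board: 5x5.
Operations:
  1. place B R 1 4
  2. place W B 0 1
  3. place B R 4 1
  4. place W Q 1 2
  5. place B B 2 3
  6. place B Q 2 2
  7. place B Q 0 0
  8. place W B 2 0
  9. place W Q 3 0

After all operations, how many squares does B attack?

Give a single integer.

Op 1: place BR@(1,4)
Op 2: place WB@(0,1)
Op 3: place BR@(4,1)
Op 4: place WQ@(1,2)
Op 5: place BB@(2,3)
Op 6: place BQ@(2,2)
Op 7: place BQ@(0,0)
Op 8: place WB@(2,0)
Op 9: place WQ@(3,0)
Per-piece attacks for B:
  BQ@(0,0): attacks (0,1) (1,0) (2,0) (1,1) (2,2) [ray(0,1) blocked at (0,1); ray(1,0) blocked at (2,0); ray(1,1) blocked at (2,2)]
  BR@(1,4): attacks (1,3) (1,2) (2,4) (3,4) (4,4) (0,4) [ray(0,-1) blocked at (1,2)]
  BQ@(2,2): attacks (2,3) (2,1) (2,0) (3,2) (4,2) (1,2) (3,3) (4,4) (3,1) (4,0) (1,3) (0,4) (1,1) (0,0) [ray(0,1) blocked at (2,3); ray(0,-1) blocked at (2,0); ray(-1,0) blocked at (1,2); ray(-1,-1) blocked at (0,0)]
  BB@(2,3): attacks (3,4) (3,2) (4,1) (1,4) (1,2) [ray(1,-1) blocked at (4,1); ray(-1,1) blocked at (1,4); ray(-1,-1) blocked at (1,2)]
  BR@(4,1): attacks (4,2) (4,3) (4,4) (4,0) (3,1) (2,1) (1,1) (0,1) [ray(-1,0) blocked at (0,1)]
Union (22 distinct): (0,0) (0,1) (0,4) (1,0) (1,1) (1,2) (1,3) (1,4) (2,0) (2,1) (2,2) (2,3) (2,4) (3,1) (3,2) (3,3) (3,4) (4,0) (4,1) (4,2) (4,3) (4,4)

Answer: 22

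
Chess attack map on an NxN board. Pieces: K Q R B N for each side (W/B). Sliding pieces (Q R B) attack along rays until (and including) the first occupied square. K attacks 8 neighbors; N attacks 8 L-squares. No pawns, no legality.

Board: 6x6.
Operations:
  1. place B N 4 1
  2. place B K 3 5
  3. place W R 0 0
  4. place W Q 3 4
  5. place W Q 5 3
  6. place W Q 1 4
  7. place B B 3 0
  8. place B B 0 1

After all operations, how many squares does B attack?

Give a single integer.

Answer: 15

Derivation:
Op 1: place BN@(4,1)
Op 2: place BK@(3,5)
Op 3: place WR@(0,0)
Op 4: place WQ@(3,4)
Op 5: place WQ@(5,3)
Op 6: place WQ@(1,4)
Op 7: place BB@(3,0)
Op 8: place BB@(0,1)
Per-piece attacks for B:
  BB@(0,1): attacks (1,2) (2,3) (3,4) (1,0) [ray(1,1) blocked at (3,4)]
  BB@(3,0): attacks (4,1) (2,1) (1,2) (0,3) [ray(1,1) blocked at (4,1)]
  BK@(3,5): attacks (3,4) (4,5) (2,5) (4,4) (2,4)
  BN@(4,1): attacks (5,3) (3,3) (2,2) (2,0)
Union (15 distinct): (0,3) (1,0) (1,2) (2,0) (2,1) (2,2) (2,3) (2,4) (2,5) (3,3) (3,4) (4,1) (4,4) (4,5) (5,3)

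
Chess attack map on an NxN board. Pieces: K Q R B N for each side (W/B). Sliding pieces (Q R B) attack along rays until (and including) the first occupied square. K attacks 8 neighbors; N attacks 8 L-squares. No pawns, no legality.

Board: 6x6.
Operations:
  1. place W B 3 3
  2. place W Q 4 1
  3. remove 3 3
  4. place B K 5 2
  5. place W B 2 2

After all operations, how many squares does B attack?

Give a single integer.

Op 1: place WB@(3,3)
Op 2: place WQ@(4,1)
Op 3: remove (3,3)
Op 4: place BK@(5,2)
Op 5: place WB@(2,2)
Per-piece attacks for B:
  BK@(5,2): attacks (5,3) (5,1) (4,2) (4,3) (4,1)
Union (5 distinct): (4,1) (4,2) (4,3) (5,1) (5,3)

Answer: 5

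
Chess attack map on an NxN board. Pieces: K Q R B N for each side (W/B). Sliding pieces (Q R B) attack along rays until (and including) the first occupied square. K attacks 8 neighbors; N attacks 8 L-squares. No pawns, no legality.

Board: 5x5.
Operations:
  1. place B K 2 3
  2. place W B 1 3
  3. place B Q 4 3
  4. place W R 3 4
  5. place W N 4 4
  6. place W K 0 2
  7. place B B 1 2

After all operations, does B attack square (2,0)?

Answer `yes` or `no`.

Op 1: place BK@(2,3)
Op 2: place WB@(1,3)
Op 3: place BQ@(4,3)
Op 4: place WR@(3,4)
Op 5: place WN@(4,4)
Op 6: place WK@(0,2)
Op 7: place BB@(1,2)
Per-piece attacks for B:
  BB@(1,2): attacks (2,3) (2,1) (3,0) (0,3) (0,1) [ray(1,1) blocked at (2,3)]
  BK@(2,3): attacks (2,4) (2,2) (3,3) (1,3) (3,4) (3,2) (1,4) (1,2)
  BQ@(4,3): attacks (4,4) (4,2) (4,1) (4,0) (3,3) (2,3) (3,4) (3,2) (2,1) (1,0) [ray(0,1) blocked at (4,4); ray(-1,0) blocked at (2,3); ray(-1,1) blocked at (3,4)]
B attacks (2,0): no

Answer: no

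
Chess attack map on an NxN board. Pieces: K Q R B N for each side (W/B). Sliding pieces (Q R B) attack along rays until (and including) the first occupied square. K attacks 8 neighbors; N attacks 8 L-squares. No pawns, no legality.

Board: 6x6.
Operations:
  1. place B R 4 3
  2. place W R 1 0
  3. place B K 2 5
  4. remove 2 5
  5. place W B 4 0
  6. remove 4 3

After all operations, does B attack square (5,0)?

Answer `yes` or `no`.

Op 1: place BR@(4,3)
Op 2: place WR@(1,0)
Op 3: place BK@(2,5)
Op 4: remove (2,5)
Op 5: place WB@(4,0)
Op 6: remove (4,3)
Per-piece attacks for B:
B attacks (5,0): no

Answer: no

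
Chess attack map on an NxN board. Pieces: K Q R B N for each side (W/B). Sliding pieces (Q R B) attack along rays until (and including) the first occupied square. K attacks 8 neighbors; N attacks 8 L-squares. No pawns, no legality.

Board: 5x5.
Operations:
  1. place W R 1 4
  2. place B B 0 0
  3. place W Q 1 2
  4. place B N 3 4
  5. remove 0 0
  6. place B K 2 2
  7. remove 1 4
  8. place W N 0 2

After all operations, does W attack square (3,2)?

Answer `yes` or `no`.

Op 1: place WR@(1,4)
Op 2: place BB@(0,0)
Op 3: place WQ@(1,2)
Op 4: place BN@(3,4)
Op 5: remove (0,0)
Op 6: place BK@(2,2)
Op 7: remove (1,4)
Op 8: place WN@(0,2)
Per-piece attacks for W:
  WN@(0,2): attacks (1,4) (2,3) (1,0) (2,1)
  WQ@(1,2): attacks (1,3) (1,4) (1,1) (1,0) (2,2) (0,2) (2,3) (3,4) (2,1) (3,0) (0,3) (0,1) [ray(1,0) blocked at (2,2); ray(-1,0) blocked at (0,2); ray(1,1) blocked at (3,4)]
W attacks (3,2): no

Answer: no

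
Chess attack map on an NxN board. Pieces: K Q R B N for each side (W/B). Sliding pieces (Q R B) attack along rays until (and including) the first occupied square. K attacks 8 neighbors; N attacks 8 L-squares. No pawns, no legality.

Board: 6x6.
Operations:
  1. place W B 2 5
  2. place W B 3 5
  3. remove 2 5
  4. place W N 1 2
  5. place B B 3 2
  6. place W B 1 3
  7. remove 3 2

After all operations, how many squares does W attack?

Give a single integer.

Op 1: place WB@(2,5)
Op 2: place WB@(3,5)
Op 3: remove (2,5)
Op 4: place WN@(1,2)
Op 5: place BB@(3,2)
Op 6: place WB@(1,3)
Op 7: remove (3,2)
Per-piece attacks for W:
  WN@(1,2): attacks (2,4) (3,3) (0,4) (2,0) (3,1) (0,0)
  WB@(1,3): attacks (2,4) (3,5) (2,2) (3,1) (4,0) (0,4) (0,2) [ray(1,1) blocked at (3,5)]
  WB@(3,5): attacks (4,4) (5,3) (2,4) (1,3) [ray(-1,-1) blocked at (1,3)]
Union (13 distinct): (0,0) (0,2) (0,4) (1,3) (2,0) (2,2) (2,4) (3,1) (3,3) (3,5) (4,0) (4,4) (5,3)

Answer: 13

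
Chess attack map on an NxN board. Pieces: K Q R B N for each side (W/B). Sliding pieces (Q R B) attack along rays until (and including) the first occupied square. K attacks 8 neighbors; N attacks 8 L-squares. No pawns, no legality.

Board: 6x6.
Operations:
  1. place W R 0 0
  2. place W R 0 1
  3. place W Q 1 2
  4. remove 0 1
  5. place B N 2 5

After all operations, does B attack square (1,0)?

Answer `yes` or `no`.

Answer: no

Derivation:
Op 1: place WR@(0,0)
Op 2: place WR@(0,1)
Op 3: place WQ@(1,2)
Op 4: remove (0,1)
Op 5: place BN@(2,5)
Per-piece attacks for B:
  BN@(2,5): attacks (3,3) (4,4) (1,3) (0,4)
B attacks (1,0): no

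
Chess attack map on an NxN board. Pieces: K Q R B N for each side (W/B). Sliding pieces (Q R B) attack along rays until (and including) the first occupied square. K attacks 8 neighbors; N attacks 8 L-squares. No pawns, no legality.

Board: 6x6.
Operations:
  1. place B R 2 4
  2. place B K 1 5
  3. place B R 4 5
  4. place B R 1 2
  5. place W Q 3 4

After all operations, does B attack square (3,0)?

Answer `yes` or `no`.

Answer: no

Derivation:
Op 1: place BR@(2,4)
Op 2: place BK@(1,5)
Op 3: place BR@(4,5)
Op 4: place BR@(1,2)
Op 5: place WQ@(3,4)
Per-piece attacks for B:
  BR@(1,2): attacks (1,3) (1,4) (1,5) (1,1) (1,0) (2,2) (3,2) (4,2) (5,2) (0,2) [ray(0,1) blocked at (1,5)]
  BK@(1,5): attacks (1,4) (2,5) (0,5) (2,4) (0,4)
  BR@(2,4): attacks (2,5) (2,3) (2,2) (2,1) (2,0) (3,4) (1,4) (0,4) [ray(1,0) blocked at (3,4)]
  BR@(4,5): attacks (4,4) (4,3) (4,2) (4,1) (4,0) (5,5) (3,5) (2,5) (1,5) [ray(-1,0) blocked at (1,5)]
B attacks (3,0): no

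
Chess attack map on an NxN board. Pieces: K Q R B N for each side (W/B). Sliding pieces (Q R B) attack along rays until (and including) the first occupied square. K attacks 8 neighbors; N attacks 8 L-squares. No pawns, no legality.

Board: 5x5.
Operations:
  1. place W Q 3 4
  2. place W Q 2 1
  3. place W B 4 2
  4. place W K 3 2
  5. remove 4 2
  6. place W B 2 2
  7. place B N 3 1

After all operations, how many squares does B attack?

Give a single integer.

Op 1: place WQ@(3,4)
Op 2: place WQ@(2,1)
Op 3: place WB@(4,2)
Op 4: place WK@(3,2)
Op 5: remove (4,2)
Op 6: place WB@(2,2)
Op 7: place BN@(3,1)
Per-piece attacks for B:
  BN@(3,1): attacks (4,3) (2,3) (1,2) (1,0)
Union (4 distinct): (1,0) (1,2) (2,3) (4,3)

Answer: 4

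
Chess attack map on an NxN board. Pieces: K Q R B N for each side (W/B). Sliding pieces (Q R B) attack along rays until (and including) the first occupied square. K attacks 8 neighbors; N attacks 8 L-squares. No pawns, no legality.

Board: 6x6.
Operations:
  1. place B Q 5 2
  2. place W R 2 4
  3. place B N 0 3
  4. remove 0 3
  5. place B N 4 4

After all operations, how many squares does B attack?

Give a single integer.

Op 1: place BQ@(5,2)
Op 2: place WR@(2,4)
Op 3: place BN@(0,3)
Op 4: remove (0,3)
Op 5: place BN@(4,4)
Per-piece attacks for B:
  BN@(4,4): attacks (2,5) (5,2) (3,2) (2,3)
  BQ@(5,2): attacks (5,3) (5,4) (5,5) (5,1) (5,0) (4,2) (3,2) (2,2) (1,2) (0,2) (4,3) (3,4) (2,5) (4,1) (3,0)
Union (17 distinct): (0,2) (1,2) (2,2) (2,3) (2,5) (3,0) (3,2) (3,4) (4,1) (4,2) (4,3) (5,0) (5,1) (5,2) (5,3) (5,4) (5,5)

Answer: 17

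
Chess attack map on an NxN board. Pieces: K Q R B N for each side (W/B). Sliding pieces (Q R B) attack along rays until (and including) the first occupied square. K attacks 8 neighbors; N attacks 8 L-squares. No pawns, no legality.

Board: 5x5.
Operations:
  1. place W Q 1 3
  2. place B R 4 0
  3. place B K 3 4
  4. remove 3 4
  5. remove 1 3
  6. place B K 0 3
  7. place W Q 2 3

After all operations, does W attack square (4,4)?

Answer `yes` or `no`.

Answer: no

Derivation:
Op 1: place WQ@(1,3)
Op 2: place BR@(4,0)
Op 3: place BK@(3,4)
Op 4: remove (3,4)
Op 5: remove (1,3)
Op 6: place BK@(0,3)
Op 7: place WQ@(2,3)
Per-piece attacks for W:
  WQ@(2,3): attacks (2,4) (2,2) (2,1) (2,0) (3,3) (4,3) (1,3) (0,3) (3,4) (3,2) (4,1) (1,4) (1,2) (0,1) [ray(-1,0) blocked at (0,3)]
W attacks (4,4): no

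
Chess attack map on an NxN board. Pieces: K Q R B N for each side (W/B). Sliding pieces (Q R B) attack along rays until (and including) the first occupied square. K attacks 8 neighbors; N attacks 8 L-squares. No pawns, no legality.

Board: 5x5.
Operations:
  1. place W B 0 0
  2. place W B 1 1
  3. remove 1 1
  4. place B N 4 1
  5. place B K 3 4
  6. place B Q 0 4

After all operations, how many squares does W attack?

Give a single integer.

Op 1: place WB@(0,0)
Op 2: place WB@(1,1)
Op 3: remove (1,1)
Op 4: place BN@(4,1)
Op 5: place BK@(3,4)
Op 6: place BQ@(0,4)
Per-piece attacks for W:
  WB@(0,0): attacks (1,1) (2,2) (3,3) (4,4)
Union (4 distinct): (1,1) (2,2) (3,3) (4,4)

Answer: 4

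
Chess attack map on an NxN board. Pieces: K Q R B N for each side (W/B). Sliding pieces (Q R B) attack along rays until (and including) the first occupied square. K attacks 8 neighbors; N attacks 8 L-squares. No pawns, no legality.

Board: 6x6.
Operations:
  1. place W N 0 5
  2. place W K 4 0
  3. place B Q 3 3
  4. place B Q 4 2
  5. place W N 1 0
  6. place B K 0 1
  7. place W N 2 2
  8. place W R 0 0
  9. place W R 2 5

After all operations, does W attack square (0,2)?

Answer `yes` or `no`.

Op 1: place WN@(0,5)
Op 2: place WK@(4,0)
Op 3: place BQ@(3,3)
Op 4: place BQ@(4,2)
Op 5: place WN@(1,0)
Op 6: place BK@(0,1)
Op 7: place WN@(2,2)
Op 8: place WR@(0,0)
Op 9: place WR@(2,5)
Per-piece attacks for W:
  WR@(0,0): attacks (0,1) (1,0) [ray(0,1) blocked at (0,1); ray(1,0) blocked at (1,0)]
  WN@(0,5): attacks (1,3) (2,4)
  WN@(1,0): attacks (2,2) (3,1) (0,2)
  WN@(2,2): attacks (3,4) (4,3) (1,4) (0,3) (3,0) (4,1) (1,0) (0,1)
  WR@(2,5): attacks (2,4) (2,3) (2,2) (3,5) (4,5) (5,5) (1,5) (0,5) [ray(0,-1) blocked at (2,2); ray(-1,0) blocked at (0,5)]
  WK@(4,0): attacks (4,1) (5,0) (3,0) (5,1) (3,1)
W attacks (0,2): yes

Answer: yes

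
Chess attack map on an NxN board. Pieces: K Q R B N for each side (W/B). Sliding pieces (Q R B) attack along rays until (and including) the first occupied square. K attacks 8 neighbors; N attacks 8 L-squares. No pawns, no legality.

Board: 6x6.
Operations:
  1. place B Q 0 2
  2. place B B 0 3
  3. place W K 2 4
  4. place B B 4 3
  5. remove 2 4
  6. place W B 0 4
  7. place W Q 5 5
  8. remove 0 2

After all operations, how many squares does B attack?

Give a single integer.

Op 1: place BQ@(0,2)
Op 2: place BB@(0,3)
Op 3: place WK@(2,4)
Op 4: place BB@(4,3)
Op 5: remove (2,4)
Op 6: place WB@(0,4)
Op 7: place WQ@(5,5)
Op 8: remove (0,2)
Per-piece attacks for B:
  BB@(0,3): attacks (1,4) (2,5) (1,2) (2,1) (3,0)
  BB@(4,3): attacks (5,4) (5,2) (3,4) (2,5) (3,2) (2,1) (1,0)
Union (10 distinct): (1,0) (1,2) (1,4) (2,1) (2,5) (3,0) (3,2) (3,4) (5,2) (5,4)

Answer: 10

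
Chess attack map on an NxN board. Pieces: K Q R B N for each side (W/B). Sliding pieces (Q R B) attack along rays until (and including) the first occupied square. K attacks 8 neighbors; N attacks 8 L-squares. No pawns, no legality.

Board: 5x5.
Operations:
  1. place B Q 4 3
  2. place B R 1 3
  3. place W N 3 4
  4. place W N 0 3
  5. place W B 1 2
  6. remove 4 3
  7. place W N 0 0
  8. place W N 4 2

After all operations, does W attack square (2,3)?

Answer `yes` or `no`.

Op 1: place BQ@(4,3)
Op 2: place BR@(1,3)
Op 3: place WN@(3,4)
Op 4: place WN@(0,3)
Op 5: place WB@(1,2)
Op 6: remove (4,3)
Op 7: place WN@(0,0)
Op 8: place WN@(4,2)
Per-piece attacks for W:
  WN@(0,0): attacks (1,2) (2,1)
  WN@(0,3): attacks (2,4) (1,1) (2,2)
  WB@(1,2): attacks (2,3) (3,4) (2,1) (3,0) (0,3) (0,1) [ray(1,1) blocked at (3,4); ray(-1,1) blocked at (0,3)]
  WN@(3,4): attacks (4,2) (2,2) (1,3)
  WN@(4,2): attacks (3,4) (2,3) (3,0) (2,1)
W attacks (2,3): yes

Answer: yes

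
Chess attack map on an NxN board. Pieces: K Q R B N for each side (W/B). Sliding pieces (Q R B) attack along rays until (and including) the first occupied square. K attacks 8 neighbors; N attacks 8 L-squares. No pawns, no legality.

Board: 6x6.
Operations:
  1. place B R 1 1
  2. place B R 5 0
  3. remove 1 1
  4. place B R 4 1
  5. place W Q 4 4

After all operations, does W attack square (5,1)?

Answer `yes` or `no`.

Op 1: place BR@(1,1)
Op 2: place BR@(5,0)
Op 3: remove (1,1)
Op 4: place BR@(4,1)
Op 5: place WQ@(4,4)
Per-piece attacks for W:
  WQ@(4,4): attacks (4,5) (4,3) (4,2) (4,1) (5,4) (3,4) (2,4) (1,4) (0,4) (5,5) (5,3) (3,5) (3,3) (2,2) (1,1) (0,0) [ray(0,-1) blocked at (4,1)]
W attacks (5,1): no

Answer: no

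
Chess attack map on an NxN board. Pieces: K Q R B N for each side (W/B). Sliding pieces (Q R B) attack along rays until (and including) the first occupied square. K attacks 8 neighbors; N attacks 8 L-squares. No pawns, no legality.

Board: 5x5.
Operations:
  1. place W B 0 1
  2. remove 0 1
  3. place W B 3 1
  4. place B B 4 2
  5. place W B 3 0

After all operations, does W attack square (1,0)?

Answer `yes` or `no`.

Op 1: place WB@(0,1)
Op 2: remove (0,1)
Op 3: place WB@(3,1)
Op 4: place BB@(4,2)
Op 5: place WB@(3,0)
Per-piece attacks for W:
  WB@(3,0): attacks (4,1) (2,1) (1,2) (0,3)
  WB@(3,1): attacks (4,2) (4,0) (2,2) (1,3) (0,4) (2,0) [ray(1,1) blocked at (4,2)]
W attacks (1,0): no

Answer: no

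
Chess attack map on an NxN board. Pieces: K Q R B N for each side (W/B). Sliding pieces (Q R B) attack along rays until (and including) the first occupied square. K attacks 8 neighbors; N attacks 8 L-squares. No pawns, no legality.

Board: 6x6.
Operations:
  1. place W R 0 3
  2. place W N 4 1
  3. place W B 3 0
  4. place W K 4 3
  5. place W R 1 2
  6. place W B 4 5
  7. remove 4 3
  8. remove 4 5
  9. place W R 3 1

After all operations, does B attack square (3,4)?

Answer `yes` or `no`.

Answer: no

Derivation:
Op 1: place WR@(0,3)
Op 2: place WN@(4,1)
Op 3: place WB@(3,0)
Op 4: place WK@(4,3)
Op 5: place WR@(1,2)
Op 6: place WB@(4,5)
Op 7: remove (4,3)
Op 8: remove (4,5)
Op 9: place WR@(3,1)
Per-piece attacks for B:
B attacks (3,4): no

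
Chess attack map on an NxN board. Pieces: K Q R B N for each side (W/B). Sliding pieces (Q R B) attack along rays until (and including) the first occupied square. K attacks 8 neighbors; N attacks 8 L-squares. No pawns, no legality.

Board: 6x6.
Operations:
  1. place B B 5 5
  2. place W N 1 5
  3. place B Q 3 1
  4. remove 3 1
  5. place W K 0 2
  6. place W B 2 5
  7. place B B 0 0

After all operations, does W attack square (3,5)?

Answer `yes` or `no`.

Answer: no

Derivation:
Op 1: place BB@(5,5)
Op 2: place WN@(1,5)
Op 3: place BQ@(3,1)
Op 4: remove (3,1)
Op 5: place WK@(0,2)
Op 6: place WB@(2,5)
Op 7: place BB@(0,0)
Per-piece attacks for W:
  WK@(0,2): attacks (0,3) (0,1) (1,2) (1,3) (1,1)
  WN@(1,5): attacks (2,3) (3,4) (0,3)
  WB@(2,5): attacks (3,4) (4,3) (5,2) (1,4) (0,3)
W attacks (3,5): no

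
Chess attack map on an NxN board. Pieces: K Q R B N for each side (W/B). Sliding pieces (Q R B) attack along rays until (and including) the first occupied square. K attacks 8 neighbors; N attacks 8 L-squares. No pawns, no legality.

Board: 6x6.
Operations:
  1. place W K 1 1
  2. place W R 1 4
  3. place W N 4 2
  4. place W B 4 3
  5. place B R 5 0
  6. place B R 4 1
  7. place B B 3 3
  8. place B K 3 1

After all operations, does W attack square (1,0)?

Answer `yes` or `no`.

Answer: yes

Derivation:
Op 1: place WK@(1,1)
Op 2: place WR@(1,4)
Op 3: place WN@(4,2)
Op 4: place WB@(4,3)
Op 5: place BR@(5,0)
Op 6: place BR@(4,1)
Op 7: place BB@(3,3)
Op 8: place BK@(3,1)
Per-piece attacks for W:
  WK@(1,1): attacks (1,2) (1,0) (2,1) (0,1) (2,2) (2,0) (0,2) (0,0)
  WR@(1,4): attacks (1,5) (1,3) (1,2) (1,1) (2,4) (3,4) (4,4) (5,4) (0,4) [ray(0,-1) blocked at (1,1)]
  WN@(4,2): attacks (5,4) (3,4) (2,3) (5,0) (3,0) (2,1)
  WB@(4,3): attacks (5,4) (5,2) (3,4) (2,5) (3,2) (2,1) (1,0)
W attacks (1,0): yes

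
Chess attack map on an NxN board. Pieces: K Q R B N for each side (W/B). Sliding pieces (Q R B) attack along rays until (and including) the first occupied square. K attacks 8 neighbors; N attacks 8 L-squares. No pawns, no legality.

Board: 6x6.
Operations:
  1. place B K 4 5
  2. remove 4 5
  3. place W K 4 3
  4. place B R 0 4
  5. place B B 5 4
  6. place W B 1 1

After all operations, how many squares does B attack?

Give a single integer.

Op 1: place BK@(4,5)
Op 2: remove (4,5)
Op 3: place WK@(4,3)
Op 4: place BR@(0,4)
Op 5: place BB@(5,4)
Op 6: place WB@(1,1)
Per-piece attacks for B:
  BR@(0,4): attacks (0,5) (0,3) (0,2) (0,1) (0,0) (1,4) (2,4) (3,4) (4,4) (5,4) [ray(1,0) blocked at (5,4)]
  BB@(5,4): attacks (4,5) (4,3) [ray(-1,-1) blocked at (4,3)]
Union (12 distinct): (0,0) (0,1) (0,2) (0,3) (0,5) (1,4) (2,4) (3,4) (4,3) (4,4) (4,5) (5,4)

Answer: 12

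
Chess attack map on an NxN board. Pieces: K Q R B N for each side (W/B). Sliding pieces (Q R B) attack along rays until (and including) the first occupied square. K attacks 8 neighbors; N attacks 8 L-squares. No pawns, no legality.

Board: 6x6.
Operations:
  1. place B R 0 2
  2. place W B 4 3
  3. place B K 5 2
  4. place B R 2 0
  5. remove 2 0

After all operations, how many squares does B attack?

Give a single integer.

Op 1: place BR@(0,2)
Op 2: place WB@(4,3)
Op 3: place BK@(5,2)
Op 4: place BR@(2,0)
Op 5: remove (2,0)
Per-piece attacks for B:
  BR@(0,2): attacks (0,3) (0,4) (0,5) (0,1) (0,0) (1,2) (2,2) (3,2) (4,2) (5,2) [ray(1,0) blocked at (5,2)]
  BK@(5,2): attacks (5,3) (5,1) (4,2) (4,3) (4,1)
Union (14 distinct): (0,0) (0,1) (0,3) (0,4) (0,5) (1,2) (2,2) (3,2) (4,1) (4,2) (4,3) (5,1) (5,2) (5,3)

Answer: 14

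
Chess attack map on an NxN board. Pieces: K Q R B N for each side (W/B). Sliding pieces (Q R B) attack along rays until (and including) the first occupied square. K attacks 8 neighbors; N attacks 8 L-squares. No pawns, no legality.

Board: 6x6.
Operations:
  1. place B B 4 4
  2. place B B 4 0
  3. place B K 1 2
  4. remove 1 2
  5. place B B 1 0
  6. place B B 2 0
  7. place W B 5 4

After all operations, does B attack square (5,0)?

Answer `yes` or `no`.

Answer: no

Derivation:
Op 1: place BB@(4,4)
Op 2: place BB@(4,0)
Op 3: place BK@(1,2)
Op 4: remove (1,2)
Op 5: place BB@(1,0)
Op 6: place BB@(2,0)
Op 7: place WB@(5,4)
Per-piece attacks for B:
  BB@(1,0): attacks (2,1) (3,2) (4,3) (5,4) (0,1) [ray(1,1) blocked at (5,4)]
  BB@(2,0): attacks (3,1) (4,2) (5,3) (1,1) (0,2)
  BB@(4,0): attacks (5,1) (3,1) (2,2) (1,3) (0,4)
  BB@(4,4): attacks (5,5) (5,3) (3,5) (3,3) (2,2) (1,1) (0,0)
B attacks (5,0): no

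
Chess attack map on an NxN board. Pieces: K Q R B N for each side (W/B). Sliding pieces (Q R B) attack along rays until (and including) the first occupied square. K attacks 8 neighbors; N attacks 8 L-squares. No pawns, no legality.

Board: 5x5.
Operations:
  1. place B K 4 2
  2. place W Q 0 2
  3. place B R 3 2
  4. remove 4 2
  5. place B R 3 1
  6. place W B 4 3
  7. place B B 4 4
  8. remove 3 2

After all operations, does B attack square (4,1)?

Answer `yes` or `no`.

Answer: yes

Derivation:
Op 1: place BK@(4,2)
Op 2: place WQ@(0,2)
Op 3: place BR@(3,2)
Op 4: remove (4,2)
Op 5: place BR@(3,1)
Op 6: place WB@(4,3)
Op 7: place BB@(4,4)
Op 8: remove (3,2)
Per-piece attacks for B:
  BR@(3,1): attacks (3,2) (3,3) (3,4) (3,0) (4,1) (2,1) (1,1) (0,1)
  BB@(4,4): attacks (3,3) (2,2) (1,1) (0,0)
B attacks (4,1): yes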